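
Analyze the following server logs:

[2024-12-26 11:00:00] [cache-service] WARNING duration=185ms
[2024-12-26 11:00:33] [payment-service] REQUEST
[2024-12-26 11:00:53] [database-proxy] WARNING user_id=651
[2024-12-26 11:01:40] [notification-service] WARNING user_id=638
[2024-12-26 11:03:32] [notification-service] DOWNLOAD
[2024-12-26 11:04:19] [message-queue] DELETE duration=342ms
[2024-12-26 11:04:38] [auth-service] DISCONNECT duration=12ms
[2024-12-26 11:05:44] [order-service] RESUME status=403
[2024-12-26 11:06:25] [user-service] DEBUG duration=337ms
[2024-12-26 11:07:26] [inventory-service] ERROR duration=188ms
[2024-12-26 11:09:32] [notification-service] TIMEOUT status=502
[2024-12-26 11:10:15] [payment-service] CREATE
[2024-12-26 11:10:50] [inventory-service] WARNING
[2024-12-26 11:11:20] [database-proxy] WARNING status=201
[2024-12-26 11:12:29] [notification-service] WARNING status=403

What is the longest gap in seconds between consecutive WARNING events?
550

To find the longest gap:

1. Extract all WARNING events in chronological order
2. Calculate time differences between consecutive events
3. Find the maximum difference
4. Longest gap: 550 seconds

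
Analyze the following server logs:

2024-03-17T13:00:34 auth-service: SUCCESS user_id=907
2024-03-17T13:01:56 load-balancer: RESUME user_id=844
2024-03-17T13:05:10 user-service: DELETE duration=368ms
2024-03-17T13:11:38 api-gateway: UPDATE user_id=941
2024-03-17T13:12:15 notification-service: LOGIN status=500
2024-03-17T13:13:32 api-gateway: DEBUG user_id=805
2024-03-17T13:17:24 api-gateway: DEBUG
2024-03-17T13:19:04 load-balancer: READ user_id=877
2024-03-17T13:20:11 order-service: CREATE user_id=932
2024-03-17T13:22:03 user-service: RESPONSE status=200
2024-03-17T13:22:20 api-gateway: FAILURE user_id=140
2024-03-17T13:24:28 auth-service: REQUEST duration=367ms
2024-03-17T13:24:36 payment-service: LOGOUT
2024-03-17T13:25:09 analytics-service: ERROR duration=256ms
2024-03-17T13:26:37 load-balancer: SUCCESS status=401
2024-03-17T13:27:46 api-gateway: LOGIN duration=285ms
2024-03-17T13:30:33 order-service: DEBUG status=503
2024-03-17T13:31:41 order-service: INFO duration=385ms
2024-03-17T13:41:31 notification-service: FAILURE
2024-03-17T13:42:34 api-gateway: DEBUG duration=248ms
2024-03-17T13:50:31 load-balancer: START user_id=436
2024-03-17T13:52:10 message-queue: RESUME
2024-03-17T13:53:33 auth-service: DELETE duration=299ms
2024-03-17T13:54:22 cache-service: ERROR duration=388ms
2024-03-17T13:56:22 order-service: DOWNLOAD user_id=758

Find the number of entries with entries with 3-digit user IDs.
9

To find matching entries:

1. Pattern to match: entries with 3-digit user IDs
2. Scan each log entry for the pattern
3. Count matches: 9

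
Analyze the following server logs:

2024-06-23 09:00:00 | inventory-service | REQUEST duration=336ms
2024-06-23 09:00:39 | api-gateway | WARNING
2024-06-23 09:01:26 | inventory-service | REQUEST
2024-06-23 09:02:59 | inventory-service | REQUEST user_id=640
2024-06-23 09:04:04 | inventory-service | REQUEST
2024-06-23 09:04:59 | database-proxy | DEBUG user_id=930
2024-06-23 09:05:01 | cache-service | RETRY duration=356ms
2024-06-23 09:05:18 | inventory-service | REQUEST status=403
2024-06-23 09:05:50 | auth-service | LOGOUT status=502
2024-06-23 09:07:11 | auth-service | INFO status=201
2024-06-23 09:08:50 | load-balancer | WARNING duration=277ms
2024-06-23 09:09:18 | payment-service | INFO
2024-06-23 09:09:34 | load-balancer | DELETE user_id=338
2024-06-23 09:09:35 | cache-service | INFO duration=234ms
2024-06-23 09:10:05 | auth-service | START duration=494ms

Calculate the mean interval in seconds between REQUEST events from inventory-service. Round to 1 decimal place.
79.5

To calculate average interval:

1. Find all REQUEST events for inventory-service in order
2. Calculate time gaps between consecutive events
3. Compute mean of gaps: 318 / 4 = 79.5 seconds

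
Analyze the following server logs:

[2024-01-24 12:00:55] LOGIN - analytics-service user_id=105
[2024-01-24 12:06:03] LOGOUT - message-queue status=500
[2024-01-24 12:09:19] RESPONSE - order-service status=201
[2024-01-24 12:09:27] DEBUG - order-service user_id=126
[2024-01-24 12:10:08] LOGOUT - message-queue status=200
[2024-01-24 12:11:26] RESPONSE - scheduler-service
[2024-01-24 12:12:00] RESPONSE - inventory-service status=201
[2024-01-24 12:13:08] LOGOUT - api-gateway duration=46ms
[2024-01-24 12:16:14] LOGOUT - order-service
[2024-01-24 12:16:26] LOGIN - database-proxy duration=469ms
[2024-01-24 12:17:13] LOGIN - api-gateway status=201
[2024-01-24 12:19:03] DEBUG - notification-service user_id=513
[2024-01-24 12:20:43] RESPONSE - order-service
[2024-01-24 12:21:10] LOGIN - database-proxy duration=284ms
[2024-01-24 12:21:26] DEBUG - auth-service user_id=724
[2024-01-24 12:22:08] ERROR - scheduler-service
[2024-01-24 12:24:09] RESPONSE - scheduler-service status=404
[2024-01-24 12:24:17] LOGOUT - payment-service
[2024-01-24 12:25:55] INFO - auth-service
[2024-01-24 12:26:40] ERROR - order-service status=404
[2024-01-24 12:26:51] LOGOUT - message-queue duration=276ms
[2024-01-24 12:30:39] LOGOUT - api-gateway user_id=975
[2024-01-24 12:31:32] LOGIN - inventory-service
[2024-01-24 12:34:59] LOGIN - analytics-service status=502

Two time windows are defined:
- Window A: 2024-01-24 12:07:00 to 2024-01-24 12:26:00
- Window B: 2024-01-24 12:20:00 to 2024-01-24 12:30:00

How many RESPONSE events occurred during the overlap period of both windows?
2

To find overlap events:

1. Window A: 2024-01-24 12:07:00 to 2024-01-24 12:26:00
2. Window B: 2024-01-24 12:20:00 to 2024-01-24 12:30:00
3. Overlap period: 2024-01-24 12:20:00 to 2024-01-24 12:26:00
4. Count RESPONSE events in overlap: 2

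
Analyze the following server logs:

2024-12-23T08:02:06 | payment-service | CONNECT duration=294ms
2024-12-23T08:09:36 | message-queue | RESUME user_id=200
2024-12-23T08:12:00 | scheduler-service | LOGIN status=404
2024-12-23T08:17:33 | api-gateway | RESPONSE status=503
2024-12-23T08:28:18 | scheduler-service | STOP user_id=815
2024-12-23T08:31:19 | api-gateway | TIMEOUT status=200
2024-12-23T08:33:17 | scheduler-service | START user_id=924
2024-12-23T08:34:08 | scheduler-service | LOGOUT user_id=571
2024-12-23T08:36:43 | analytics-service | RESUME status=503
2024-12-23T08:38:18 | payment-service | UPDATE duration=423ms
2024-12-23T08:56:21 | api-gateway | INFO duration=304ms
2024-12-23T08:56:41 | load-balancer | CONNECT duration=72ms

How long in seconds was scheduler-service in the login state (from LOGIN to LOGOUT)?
1328

To calculate state duration:

1. Find LOGIN event for scheduler-service: 2024-12-23T08:12:00
2. Find LOGOUT event for scheduler-service: 2024-12-23T08:34:08
3. Calculate duration: 2024-12-23T08:34:08 - 2024-12-23T08:12:00 = 1328 seconds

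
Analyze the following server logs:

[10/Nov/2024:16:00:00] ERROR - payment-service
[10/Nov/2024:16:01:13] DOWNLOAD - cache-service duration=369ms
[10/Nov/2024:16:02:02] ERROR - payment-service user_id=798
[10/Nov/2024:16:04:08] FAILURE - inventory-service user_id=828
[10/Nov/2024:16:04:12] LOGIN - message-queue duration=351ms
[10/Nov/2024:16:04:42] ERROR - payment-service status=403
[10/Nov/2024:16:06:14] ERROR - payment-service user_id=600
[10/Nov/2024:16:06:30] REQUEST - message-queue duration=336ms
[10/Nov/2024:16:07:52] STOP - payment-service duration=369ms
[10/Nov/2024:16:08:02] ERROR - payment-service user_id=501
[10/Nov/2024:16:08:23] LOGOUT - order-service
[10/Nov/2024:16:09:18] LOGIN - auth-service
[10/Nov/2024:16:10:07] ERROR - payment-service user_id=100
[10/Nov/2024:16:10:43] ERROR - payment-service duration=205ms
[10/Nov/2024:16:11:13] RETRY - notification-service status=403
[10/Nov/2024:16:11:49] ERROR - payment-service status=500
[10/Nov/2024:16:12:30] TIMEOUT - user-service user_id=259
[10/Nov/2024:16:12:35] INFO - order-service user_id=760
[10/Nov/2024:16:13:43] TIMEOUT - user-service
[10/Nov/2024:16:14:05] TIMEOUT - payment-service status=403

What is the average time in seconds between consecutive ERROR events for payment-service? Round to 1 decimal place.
101.3

To calculate average interval:

1. Find all ERROR events for payment-service in order
2. Calculate time gaps between consecutive events
3. Compute mean of gaps: 709 / 7 = 101.3 seconds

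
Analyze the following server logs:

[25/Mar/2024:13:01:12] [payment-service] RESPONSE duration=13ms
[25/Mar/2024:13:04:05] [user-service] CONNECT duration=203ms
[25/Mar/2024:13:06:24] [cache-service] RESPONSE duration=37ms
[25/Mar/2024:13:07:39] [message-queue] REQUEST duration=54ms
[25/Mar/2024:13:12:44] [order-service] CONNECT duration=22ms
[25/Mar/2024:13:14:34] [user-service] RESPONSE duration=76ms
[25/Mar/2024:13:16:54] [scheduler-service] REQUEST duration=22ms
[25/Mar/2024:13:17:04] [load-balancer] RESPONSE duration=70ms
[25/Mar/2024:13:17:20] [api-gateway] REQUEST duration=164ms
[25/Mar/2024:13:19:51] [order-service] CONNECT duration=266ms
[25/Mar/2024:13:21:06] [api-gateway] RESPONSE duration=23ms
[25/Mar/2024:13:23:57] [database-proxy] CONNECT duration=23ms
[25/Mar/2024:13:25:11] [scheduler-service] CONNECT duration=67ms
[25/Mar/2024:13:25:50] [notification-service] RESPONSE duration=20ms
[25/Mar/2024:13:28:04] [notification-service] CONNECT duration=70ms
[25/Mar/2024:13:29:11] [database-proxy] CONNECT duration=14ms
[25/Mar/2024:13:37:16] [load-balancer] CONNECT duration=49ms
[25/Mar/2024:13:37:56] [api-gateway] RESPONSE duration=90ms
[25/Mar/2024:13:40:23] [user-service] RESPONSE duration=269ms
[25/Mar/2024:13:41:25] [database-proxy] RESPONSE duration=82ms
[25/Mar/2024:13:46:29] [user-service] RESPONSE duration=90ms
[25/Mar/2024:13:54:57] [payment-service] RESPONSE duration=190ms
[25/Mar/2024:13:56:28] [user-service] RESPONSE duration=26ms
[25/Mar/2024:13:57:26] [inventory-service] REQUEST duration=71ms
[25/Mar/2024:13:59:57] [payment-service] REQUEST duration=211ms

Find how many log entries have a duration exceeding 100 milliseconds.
6

To count timeouts:

1. Threshold: 100ms
2. Extract duration from each log entry
3. Count entries where duration > 100
4. Timeout count: 6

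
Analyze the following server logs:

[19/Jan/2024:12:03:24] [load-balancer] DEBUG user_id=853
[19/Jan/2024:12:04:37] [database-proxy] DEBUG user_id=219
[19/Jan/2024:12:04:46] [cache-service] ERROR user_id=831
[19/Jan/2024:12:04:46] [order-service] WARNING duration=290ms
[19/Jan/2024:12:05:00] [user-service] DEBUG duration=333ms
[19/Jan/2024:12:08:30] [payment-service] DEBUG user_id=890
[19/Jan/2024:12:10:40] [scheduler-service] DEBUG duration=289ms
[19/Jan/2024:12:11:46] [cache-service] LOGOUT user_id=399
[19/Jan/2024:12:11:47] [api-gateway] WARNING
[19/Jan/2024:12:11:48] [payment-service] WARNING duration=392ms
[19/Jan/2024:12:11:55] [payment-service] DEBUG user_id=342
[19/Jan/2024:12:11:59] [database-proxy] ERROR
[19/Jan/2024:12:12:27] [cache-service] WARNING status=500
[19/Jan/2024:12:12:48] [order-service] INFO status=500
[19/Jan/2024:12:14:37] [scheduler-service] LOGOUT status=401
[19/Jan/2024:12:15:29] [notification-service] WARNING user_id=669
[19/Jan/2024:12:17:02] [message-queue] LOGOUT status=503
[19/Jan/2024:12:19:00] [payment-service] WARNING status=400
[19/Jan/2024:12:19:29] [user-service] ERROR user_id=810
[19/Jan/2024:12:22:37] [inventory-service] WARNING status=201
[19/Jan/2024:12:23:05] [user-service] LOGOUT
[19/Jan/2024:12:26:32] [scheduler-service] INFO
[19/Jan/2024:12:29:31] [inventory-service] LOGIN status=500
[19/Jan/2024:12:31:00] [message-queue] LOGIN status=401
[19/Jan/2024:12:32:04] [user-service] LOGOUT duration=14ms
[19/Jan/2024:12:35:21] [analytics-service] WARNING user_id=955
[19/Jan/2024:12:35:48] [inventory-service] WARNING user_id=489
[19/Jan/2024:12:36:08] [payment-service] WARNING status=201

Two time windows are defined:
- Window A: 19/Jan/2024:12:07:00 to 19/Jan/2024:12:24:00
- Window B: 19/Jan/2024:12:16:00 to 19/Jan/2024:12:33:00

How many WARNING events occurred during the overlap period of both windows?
2

To find overlap events:

1. Window A: 19/Jan/2024:12:07:00 to 19/Jan/2024:12:24:00
2. Window B: 19/Jan/2024:12:16:00 to 19/Jan/2024:12:33:00
3. Overlap period: 19/Jan/2024:12:16:00 to 19/Jan/2024:12:24:00
4. Count WARNING events in overlap: 2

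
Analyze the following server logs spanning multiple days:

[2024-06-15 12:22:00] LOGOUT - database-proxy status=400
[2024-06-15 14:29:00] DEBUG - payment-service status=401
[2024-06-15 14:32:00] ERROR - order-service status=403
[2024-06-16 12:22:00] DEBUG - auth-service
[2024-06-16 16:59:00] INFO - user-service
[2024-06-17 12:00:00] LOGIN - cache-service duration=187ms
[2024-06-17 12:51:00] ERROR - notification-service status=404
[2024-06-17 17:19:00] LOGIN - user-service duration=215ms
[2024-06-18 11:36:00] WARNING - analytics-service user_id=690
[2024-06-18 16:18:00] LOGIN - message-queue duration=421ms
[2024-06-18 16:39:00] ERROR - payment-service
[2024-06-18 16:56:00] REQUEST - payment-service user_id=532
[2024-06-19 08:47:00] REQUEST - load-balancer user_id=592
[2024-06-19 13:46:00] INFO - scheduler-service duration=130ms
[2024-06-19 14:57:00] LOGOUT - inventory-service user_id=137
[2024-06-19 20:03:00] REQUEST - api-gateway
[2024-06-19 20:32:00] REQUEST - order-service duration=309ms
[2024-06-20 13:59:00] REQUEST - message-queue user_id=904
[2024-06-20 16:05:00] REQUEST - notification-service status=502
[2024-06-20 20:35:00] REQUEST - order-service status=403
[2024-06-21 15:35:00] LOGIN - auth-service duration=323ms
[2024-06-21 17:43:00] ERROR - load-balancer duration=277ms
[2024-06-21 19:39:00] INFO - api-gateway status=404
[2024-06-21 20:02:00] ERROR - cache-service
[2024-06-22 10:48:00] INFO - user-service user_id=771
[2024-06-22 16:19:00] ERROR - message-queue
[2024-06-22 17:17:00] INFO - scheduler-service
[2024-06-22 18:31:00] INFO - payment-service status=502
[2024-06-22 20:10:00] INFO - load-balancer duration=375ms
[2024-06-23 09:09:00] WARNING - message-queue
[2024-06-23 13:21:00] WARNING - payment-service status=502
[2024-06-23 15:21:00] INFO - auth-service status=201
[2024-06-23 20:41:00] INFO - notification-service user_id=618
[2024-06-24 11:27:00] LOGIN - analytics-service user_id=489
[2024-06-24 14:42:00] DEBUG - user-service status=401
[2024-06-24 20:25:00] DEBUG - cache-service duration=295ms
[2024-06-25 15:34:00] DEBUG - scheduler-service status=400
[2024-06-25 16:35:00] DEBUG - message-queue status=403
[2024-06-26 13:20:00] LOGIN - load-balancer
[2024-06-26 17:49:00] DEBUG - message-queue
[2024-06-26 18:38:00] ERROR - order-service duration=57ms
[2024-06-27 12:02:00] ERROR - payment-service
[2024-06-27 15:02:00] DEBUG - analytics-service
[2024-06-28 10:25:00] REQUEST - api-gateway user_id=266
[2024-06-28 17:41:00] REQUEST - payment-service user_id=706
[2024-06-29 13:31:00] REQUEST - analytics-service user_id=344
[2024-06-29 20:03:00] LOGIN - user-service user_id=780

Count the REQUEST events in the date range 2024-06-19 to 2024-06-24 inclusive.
6

To filter by date range:

1. Date range: 2024-06-19 through 2024-06-24, both dates inclusive
2. Filter for REQUEST events whose date falls in this range
3. Count matching events: 6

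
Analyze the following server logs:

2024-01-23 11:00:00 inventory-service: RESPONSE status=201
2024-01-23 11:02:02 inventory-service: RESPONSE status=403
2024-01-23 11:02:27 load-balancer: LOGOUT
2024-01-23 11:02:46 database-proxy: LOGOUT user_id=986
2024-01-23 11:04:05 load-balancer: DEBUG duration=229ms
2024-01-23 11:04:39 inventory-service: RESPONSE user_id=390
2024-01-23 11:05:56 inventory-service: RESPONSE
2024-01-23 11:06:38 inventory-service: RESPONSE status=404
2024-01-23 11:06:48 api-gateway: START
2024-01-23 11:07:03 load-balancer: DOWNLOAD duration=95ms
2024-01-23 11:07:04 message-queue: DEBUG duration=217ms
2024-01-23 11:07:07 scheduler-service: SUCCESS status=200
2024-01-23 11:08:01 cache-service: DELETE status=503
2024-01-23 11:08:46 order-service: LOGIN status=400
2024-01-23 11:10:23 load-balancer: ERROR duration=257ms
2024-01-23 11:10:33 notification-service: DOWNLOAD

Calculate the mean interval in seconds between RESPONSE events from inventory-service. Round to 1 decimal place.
99.5

To calculate average interval:

1. Find all RESPONSE events for inventory-service in order
2. Calculate time gaps between consecutive events
3. Compute mean of gaps: 398 / 4 = 99.5 seconds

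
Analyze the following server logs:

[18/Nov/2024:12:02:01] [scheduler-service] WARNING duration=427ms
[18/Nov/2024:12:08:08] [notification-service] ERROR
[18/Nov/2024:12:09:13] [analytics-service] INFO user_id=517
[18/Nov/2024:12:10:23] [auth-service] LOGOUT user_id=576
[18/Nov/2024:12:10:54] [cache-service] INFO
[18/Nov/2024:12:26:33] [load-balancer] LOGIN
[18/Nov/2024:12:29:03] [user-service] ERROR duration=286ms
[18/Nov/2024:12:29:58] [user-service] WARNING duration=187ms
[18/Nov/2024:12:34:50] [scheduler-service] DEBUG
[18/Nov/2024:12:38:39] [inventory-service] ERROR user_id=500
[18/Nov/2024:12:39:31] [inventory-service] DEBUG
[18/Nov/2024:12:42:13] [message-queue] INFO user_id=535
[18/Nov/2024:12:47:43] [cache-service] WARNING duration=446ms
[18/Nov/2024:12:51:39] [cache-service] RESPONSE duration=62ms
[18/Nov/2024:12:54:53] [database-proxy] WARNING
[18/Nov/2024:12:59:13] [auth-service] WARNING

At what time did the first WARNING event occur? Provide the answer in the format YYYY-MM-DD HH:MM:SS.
2024-11-18 12:02:01

To find the first event:

1. Filter for all WARNING events
2. Sort by timestamp
3. Select the first one
4. Timestamp: 2024-11-18 12:02:01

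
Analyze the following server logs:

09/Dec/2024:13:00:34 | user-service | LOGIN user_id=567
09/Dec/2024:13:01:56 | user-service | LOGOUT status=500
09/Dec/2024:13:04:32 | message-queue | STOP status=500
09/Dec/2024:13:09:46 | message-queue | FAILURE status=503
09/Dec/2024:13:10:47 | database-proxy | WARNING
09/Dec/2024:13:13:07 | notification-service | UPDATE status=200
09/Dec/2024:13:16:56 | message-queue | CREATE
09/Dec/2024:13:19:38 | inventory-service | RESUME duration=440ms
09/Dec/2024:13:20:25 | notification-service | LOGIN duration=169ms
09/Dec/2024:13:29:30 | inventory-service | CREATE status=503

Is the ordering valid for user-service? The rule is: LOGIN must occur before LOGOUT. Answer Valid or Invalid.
Valid

To validate ordering:

1. Required order: LOGIN → LOGOUT
2. Rule: LOGIN must occur before LOGOUT
3. Check actual order of events for user-service
4. Result: Valid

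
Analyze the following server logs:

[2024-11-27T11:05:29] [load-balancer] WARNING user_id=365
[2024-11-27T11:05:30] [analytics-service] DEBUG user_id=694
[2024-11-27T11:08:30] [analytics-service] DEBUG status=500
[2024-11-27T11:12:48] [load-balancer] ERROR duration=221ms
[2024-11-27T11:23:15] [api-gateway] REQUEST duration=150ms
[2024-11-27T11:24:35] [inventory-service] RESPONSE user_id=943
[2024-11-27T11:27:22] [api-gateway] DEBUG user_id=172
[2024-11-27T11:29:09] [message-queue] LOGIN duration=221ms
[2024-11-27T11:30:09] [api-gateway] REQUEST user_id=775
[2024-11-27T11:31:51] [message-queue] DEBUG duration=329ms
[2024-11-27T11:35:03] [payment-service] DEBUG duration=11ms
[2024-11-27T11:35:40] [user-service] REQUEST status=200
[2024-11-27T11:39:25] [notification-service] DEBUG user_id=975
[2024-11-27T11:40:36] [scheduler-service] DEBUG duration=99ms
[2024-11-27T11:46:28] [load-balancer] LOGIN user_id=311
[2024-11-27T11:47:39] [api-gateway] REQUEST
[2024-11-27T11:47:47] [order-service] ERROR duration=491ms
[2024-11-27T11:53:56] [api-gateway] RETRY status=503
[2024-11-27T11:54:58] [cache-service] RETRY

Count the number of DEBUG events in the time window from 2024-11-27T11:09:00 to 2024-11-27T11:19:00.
0

To count events in the time window:

1. Window boundaries: 2024-11-27T11:09:00 to 2024-11-27T11:19:00
2. Filter for DEBUG events within this window
3. Count matching events: 0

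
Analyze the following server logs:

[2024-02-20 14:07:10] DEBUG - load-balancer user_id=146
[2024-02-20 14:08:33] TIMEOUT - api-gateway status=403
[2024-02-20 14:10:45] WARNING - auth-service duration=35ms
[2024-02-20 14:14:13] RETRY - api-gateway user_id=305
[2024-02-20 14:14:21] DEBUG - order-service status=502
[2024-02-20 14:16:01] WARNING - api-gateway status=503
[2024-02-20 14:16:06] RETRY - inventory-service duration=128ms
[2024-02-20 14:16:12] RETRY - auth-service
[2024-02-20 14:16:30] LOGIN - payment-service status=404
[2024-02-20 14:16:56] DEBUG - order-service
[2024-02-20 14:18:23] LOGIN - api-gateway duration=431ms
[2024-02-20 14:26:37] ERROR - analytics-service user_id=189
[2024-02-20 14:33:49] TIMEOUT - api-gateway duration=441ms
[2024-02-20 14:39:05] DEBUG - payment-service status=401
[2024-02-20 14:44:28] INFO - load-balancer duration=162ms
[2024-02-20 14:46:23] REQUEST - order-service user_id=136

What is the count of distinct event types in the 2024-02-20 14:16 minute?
4

To count unique event types:

1. Filter events in the minute starting at 2024-02-20 14:16
2. Extract event types from matching entries
3. Count unique types: 4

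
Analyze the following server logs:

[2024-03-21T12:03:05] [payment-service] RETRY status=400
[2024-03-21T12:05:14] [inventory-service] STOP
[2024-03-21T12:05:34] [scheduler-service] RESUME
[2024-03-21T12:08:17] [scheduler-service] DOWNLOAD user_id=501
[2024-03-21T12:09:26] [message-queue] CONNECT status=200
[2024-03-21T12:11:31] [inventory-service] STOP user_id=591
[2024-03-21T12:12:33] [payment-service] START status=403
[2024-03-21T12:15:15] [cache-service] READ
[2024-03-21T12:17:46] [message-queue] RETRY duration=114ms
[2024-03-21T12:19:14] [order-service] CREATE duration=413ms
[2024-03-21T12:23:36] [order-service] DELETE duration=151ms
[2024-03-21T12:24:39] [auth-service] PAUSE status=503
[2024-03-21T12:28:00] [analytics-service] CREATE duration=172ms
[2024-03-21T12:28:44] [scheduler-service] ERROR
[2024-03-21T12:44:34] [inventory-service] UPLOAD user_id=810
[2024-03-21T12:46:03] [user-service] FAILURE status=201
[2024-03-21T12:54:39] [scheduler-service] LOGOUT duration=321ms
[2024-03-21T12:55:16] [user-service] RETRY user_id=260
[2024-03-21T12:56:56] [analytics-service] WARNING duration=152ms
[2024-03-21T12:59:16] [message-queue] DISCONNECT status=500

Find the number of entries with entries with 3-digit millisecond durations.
6

To find matching entries:

1. Pattern to match: entries with 3-digit millisecond durations
2. Scan each log entry for the pattern
3. Count matches: 6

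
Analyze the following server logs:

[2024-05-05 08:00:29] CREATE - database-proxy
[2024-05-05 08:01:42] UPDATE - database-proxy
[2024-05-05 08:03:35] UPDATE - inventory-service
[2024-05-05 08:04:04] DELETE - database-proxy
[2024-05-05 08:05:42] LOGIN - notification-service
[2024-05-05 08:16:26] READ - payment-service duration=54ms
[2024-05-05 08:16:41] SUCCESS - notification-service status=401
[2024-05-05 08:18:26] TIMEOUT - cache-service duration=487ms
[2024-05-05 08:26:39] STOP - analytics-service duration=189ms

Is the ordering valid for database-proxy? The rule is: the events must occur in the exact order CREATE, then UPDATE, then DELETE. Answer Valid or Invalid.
Valid

To validate ordering:

1. Required order: CREATE → UPDATE → DELETE
2. Rule: the events must occur in the exact order CREATE, then UPDATE, then DELETE
3. Check actual order of events for database-proxy
4. Result: Valid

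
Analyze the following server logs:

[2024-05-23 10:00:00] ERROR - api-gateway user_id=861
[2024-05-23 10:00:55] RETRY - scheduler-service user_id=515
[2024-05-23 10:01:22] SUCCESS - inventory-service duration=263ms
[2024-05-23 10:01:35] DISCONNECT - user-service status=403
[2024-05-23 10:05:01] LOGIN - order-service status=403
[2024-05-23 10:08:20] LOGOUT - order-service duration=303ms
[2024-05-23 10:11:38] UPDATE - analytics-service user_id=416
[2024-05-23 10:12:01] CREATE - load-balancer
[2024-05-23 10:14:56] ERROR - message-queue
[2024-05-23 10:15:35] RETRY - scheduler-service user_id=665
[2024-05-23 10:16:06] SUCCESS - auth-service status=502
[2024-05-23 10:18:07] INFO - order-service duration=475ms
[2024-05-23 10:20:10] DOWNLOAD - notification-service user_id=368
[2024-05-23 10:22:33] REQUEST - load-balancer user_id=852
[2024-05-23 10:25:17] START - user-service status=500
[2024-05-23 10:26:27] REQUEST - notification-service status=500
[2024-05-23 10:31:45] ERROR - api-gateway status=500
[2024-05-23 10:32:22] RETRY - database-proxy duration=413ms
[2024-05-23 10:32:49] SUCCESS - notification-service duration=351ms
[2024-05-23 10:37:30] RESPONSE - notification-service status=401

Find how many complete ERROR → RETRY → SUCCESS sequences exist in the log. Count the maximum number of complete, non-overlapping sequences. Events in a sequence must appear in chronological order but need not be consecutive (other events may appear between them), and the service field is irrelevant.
3

To count sequences:

1. Look for pattern: ERROR → RETRY → SUCCESS
2. Greedily scan the log in chronological order, matching each sequence element in turn (ignoring service)
3. Each time the full pattern completes, increment the count and restart matching from the next event
4. Complete non-overlapping sequences found: 3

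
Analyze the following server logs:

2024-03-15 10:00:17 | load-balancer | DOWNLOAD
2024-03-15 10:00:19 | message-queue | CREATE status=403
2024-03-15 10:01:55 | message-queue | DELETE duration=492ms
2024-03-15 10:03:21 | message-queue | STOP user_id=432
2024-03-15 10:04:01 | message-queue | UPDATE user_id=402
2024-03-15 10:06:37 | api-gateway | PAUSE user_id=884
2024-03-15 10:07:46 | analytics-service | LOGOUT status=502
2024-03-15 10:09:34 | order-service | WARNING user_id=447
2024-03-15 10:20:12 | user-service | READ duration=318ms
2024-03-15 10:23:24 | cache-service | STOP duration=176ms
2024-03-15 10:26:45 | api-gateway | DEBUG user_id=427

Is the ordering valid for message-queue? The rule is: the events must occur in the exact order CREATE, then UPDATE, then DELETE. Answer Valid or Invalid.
Invalid

To validate ordering:

1. Required order: CREATE → UPDATE → DELETE
2. Rule: the events must occur in the exact order CREATE, then UPDATE, then DELETE
3. Check actual order of events for message-queue
4. Result: Invalid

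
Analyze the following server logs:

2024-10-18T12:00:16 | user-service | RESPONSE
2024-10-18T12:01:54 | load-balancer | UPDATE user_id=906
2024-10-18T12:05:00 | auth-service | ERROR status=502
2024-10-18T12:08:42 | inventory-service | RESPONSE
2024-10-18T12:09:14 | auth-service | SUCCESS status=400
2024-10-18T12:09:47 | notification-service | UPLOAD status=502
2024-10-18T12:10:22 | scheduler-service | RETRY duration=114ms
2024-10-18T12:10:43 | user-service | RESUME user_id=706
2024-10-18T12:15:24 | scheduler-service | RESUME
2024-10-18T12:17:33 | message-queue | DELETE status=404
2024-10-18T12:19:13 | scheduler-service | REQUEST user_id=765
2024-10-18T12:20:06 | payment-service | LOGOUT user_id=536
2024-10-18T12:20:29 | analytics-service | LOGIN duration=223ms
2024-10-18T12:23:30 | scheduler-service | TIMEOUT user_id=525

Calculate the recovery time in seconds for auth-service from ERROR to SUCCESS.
254

To calculate recovery time:

1. Find ERROR event for auth-service: 2024-10-18T12:05:00
2. Find next SUCCESS event for auth-service: 2024-10-18T12:09:14
3. Recovery time: 2024-10-18T12:09:14 - 2024-10-18T12:05:00 = 254 seconds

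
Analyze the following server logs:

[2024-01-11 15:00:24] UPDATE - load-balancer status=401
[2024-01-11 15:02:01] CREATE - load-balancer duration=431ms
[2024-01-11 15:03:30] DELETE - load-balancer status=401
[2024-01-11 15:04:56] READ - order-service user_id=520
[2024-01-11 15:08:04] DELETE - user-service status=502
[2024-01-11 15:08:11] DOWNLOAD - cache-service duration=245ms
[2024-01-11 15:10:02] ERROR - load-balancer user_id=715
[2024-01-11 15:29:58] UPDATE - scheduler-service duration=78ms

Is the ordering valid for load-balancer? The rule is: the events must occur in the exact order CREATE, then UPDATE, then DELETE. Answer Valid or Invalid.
Invalid

To validate ordering:

1. Required order: CREATE → UPDATE → DELETE
2. Rule: the events must occur in the exact order CREATE, then UPDATE, then DELETE
3. Check actual order of events for load-balancer
4. Result: Invalid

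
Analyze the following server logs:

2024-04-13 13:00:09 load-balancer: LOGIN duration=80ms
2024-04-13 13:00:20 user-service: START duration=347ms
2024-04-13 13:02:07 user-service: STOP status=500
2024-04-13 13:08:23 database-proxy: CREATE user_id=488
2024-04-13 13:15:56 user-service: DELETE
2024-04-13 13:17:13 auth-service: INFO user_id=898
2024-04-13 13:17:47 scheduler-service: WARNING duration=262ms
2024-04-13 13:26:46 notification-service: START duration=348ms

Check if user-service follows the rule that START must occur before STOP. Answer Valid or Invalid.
Valid

To validate ordering:

1. Required order: START → STOP
2. Rule: START must occur before STOP
3. Check actual order of events for user-service
4. Result: Valid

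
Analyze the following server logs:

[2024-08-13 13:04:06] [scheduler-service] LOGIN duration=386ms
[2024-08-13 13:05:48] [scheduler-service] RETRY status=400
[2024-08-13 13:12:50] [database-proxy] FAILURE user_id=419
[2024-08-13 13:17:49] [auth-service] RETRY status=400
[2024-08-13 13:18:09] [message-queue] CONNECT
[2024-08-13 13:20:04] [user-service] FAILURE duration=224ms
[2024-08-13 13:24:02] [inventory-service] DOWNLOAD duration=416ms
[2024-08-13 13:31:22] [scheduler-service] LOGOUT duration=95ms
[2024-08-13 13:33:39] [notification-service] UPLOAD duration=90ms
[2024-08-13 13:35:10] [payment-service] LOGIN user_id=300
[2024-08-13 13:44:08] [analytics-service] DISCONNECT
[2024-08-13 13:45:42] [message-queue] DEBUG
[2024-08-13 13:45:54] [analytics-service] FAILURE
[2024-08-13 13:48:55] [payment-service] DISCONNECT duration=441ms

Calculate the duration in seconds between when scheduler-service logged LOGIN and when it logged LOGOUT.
1636

To find the time between events:

1. Locate the first LOGIN event for scheduler-service: 2024-08-13 13:04:06
2. Locate the first LOGOUT event for scheduler-service: 2024-08-13 13:31:22
3. Calculate the difference: 2024-08-13 13:31:22 - 2024-08-13 13:04:06 = 1636 seconds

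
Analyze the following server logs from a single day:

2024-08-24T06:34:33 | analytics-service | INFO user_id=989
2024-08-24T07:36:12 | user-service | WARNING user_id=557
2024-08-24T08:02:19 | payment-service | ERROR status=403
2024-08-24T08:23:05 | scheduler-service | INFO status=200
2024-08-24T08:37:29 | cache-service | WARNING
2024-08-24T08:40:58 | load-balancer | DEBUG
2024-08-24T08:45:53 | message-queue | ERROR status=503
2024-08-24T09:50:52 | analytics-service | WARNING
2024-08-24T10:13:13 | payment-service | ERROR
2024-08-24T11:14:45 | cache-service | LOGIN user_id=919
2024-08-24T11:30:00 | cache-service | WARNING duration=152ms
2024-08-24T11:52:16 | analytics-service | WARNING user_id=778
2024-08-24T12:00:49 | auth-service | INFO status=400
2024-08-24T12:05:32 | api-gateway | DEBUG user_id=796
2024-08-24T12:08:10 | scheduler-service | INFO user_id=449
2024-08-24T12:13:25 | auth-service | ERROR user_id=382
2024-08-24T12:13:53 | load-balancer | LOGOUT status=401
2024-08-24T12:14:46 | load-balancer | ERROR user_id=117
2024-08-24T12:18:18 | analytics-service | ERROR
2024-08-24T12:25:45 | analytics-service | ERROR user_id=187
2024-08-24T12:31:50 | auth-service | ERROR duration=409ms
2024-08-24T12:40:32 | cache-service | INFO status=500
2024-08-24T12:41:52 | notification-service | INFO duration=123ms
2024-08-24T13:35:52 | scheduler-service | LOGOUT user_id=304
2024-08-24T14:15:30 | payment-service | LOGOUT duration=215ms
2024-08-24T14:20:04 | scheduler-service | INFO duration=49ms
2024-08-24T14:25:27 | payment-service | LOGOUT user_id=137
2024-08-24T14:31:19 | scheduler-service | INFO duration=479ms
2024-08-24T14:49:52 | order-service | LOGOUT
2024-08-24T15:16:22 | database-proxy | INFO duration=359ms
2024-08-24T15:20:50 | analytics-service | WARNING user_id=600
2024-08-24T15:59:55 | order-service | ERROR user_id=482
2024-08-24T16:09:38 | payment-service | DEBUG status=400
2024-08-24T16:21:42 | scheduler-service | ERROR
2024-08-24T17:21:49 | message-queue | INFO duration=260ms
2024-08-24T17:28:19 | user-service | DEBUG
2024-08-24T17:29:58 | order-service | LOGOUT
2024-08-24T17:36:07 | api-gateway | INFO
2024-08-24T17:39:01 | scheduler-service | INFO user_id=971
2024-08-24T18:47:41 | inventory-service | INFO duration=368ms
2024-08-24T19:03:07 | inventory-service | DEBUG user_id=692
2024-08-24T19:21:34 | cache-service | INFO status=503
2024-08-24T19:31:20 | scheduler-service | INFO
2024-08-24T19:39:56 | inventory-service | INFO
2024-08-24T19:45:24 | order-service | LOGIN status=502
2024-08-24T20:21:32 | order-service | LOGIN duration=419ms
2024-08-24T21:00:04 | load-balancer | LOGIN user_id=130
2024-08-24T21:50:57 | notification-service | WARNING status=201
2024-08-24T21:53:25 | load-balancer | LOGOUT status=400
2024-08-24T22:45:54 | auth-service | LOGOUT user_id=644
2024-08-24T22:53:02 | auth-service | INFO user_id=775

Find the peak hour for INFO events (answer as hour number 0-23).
12

To find the peak hour:

1. Group all INFO events by hour
2. Count events in each hour
3. Find hour with maximum count
4. Peak hour: 12 (with 4 events)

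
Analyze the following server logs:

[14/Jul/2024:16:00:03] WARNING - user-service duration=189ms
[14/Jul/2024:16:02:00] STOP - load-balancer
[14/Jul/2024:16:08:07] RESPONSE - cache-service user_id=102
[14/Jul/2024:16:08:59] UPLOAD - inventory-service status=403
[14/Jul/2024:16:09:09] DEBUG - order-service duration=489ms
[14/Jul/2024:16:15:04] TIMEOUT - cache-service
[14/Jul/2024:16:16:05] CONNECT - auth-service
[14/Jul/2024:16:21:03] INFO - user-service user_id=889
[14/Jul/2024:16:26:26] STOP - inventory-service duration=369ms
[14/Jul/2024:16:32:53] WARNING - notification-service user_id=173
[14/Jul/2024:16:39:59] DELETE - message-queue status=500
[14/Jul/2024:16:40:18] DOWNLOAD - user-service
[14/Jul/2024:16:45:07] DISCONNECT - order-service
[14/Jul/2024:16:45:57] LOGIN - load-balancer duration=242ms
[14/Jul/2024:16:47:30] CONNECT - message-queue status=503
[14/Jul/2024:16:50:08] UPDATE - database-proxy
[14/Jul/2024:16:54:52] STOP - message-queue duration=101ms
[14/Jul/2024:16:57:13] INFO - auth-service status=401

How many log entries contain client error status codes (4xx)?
2

To find matching entries:

1. Pattern to match: client error status codes (4xx)
2. Scan each log entry for the pattern
3. Count matches: 2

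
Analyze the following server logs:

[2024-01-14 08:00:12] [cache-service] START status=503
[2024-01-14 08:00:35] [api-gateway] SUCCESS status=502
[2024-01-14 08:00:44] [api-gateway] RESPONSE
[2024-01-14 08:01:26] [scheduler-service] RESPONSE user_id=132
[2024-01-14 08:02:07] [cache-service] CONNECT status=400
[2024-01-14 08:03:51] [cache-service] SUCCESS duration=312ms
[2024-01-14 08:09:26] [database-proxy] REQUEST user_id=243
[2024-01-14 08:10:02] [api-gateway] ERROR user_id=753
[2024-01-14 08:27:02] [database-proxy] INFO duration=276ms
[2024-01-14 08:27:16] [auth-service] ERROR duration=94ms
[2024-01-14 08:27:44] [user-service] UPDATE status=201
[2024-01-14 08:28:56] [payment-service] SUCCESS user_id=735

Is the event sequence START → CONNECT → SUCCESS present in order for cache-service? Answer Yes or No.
Yes

To verify sequence order:

1. Find all events in sequence START → CONNECT → SUCCESS for cache-service
2. Extract their timestamps
3. Check if timestamps are in ascending order
4. Result: Yes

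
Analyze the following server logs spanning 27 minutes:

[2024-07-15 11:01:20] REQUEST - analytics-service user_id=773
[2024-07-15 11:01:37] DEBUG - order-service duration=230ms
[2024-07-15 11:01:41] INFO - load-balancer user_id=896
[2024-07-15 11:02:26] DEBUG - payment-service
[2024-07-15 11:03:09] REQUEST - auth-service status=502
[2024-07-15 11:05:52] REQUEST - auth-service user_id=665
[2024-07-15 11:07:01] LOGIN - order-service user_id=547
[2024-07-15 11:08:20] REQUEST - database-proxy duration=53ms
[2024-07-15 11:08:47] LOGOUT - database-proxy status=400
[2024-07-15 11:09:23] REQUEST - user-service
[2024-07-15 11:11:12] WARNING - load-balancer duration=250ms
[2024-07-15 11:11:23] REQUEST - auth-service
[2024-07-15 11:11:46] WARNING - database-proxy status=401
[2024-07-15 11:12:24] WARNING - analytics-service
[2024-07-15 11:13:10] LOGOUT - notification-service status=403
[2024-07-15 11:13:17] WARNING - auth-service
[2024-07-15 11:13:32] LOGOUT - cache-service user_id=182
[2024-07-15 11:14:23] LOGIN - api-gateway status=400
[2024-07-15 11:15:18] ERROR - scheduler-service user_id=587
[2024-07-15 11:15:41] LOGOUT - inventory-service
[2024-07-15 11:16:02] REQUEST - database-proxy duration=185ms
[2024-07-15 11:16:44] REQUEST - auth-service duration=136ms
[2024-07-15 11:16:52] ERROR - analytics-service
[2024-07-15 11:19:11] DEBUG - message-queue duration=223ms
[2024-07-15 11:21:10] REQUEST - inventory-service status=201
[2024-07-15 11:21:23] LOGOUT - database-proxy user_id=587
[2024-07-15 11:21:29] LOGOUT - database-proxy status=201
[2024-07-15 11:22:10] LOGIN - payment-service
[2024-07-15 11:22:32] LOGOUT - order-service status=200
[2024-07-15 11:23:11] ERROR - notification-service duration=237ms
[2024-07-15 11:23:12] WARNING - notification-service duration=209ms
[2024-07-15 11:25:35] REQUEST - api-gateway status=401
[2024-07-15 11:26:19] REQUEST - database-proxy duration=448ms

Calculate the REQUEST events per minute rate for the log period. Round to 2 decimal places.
0.41

To calculate the rate:

1. Count total REQUEST events: 11
2. Total time period: 27 minutes
3. Rate = 11 / 27 = 0.41 events per minute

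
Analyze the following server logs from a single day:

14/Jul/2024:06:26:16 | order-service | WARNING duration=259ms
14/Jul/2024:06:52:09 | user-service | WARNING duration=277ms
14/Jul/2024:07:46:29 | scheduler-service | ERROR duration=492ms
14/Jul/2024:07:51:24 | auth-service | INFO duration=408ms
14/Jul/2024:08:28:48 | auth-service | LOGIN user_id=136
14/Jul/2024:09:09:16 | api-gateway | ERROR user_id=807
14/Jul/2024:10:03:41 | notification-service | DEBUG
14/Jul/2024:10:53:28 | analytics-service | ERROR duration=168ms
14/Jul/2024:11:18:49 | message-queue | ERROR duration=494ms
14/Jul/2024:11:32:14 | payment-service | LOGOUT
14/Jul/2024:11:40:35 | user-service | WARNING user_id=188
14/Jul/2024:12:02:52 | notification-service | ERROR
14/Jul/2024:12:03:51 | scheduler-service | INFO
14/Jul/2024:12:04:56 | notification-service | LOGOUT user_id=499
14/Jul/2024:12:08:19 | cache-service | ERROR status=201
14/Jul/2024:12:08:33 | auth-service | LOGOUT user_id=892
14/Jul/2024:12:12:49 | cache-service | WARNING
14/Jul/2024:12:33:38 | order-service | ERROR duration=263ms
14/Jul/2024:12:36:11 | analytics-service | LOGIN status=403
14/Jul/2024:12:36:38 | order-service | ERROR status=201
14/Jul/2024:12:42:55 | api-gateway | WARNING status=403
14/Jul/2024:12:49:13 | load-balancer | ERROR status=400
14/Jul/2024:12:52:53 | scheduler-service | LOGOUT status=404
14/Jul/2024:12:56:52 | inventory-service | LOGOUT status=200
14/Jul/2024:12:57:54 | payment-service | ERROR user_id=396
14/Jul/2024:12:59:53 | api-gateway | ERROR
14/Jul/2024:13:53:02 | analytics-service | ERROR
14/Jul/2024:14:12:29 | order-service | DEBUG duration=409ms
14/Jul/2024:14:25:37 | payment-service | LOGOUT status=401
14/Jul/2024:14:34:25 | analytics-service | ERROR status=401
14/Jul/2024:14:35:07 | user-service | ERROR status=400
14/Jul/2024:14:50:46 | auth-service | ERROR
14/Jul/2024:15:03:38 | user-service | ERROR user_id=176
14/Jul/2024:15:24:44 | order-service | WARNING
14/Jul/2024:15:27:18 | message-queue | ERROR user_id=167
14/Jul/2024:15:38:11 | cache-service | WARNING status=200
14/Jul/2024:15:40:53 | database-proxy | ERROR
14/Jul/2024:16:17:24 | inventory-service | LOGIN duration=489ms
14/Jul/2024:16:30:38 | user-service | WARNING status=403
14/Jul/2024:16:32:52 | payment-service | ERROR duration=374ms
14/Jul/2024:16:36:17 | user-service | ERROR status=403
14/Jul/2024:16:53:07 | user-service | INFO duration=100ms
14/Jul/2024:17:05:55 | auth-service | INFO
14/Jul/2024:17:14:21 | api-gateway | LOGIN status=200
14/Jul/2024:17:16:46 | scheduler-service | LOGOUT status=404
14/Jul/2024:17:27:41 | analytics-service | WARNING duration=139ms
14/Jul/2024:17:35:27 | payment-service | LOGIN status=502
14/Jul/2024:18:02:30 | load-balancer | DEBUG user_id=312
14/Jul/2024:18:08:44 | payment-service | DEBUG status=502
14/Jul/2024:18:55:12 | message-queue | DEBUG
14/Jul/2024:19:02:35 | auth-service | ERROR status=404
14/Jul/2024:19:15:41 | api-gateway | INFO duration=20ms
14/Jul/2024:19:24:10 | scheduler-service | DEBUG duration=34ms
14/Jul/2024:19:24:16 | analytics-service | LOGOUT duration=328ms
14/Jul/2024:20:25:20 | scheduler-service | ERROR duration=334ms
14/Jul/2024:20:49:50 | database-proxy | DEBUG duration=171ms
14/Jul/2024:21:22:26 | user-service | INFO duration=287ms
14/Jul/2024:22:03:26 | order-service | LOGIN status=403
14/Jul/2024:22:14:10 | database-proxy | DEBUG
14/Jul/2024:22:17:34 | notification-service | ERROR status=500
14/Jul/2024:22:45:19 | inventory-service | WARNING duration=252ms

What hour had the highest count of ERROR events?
12

To find the peak hour:

1. Group all ERROR events by hour
2. Count events in each hour
3. Find hour with maximum count
4. Peak hour: 12 (with 7 events)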